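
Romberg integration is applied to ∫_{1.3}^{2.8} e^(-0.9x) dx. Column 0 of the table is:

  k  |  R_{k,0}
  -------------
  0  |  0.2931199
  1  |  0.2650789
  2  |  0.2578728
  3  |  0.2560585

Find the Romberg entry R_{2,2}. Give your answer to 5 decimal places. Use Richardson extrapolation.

0.25545

Richardson extrapolation on the trapezoidal column (denominator 4−1=3):
R_{1,1} = 0.2650789 + (0.2650789 − 0.2931199)/3 = 0.2557319
R_{2,1} = (4·0.2578728 − 0.2650789) / 3 = 0.2554708
R_{2,2} = 0.2554708 + (0.2554708 − 0.2557319)/15 = 0.2554534
(Column j=1 coincides with Simpson's rule on the same nodes.)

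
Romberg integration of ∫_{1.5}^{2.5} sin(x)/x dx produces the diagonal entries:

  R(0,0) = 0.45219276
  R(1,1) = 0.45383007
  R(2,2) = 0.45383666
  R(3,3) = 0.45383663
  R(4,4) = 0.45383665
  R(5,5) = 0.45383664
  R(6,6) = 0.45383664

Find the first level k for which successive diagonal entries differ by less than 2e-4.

k = 2

|R(1,1) − R(0,0)| = 0.00163731 ≥ 2e-4
|R(2,2) − R(1,1)| = 0.00000659 < 2e-4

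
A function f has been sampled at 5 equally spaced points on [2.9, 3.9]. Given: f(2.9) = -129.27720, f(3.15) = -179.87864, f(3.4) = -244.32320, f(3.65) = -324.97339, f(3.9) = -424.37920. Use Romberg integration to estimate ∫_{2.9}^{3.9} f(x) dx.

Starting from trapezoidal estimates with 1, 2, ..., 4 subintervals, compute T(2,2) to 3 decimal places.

T(0,0) (trapezoid, 1 panel, h=1.0000): -276.82820
T(1,0) (trapezoid, 2 panels, h=0.5000): -260.57570
T(2,0) (trapezoid, 4 panels, h=0.2500): -256.50086
T(1,1) = -260.57570 + (-260.57570 − (-276.82820))/3 = -255.15820
T(2,1) = -256.50086 + (-256.50086 − (-260.57570))/3 = -255.14258
T(2,2) = -255.14258 + (-255.14258 − (-255.15820))/15 = -255.14154

-255.142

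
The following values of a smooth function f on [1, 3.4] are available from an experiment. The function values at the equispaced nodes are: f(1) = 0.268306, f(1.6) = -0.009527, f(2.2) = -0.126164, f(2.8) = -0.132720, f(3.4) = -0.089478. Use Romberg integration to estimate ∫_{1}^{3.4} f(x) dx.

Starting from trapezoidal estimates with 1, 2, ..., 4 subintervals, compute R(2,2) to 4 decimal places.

R(0,0) (trapezoid, 1 panel, h=2.4000): 0.214594
R(1,0) (trapezoid, 2 panels, h=1.2000): -0.044100
R(2,0) (trapezoid, 4 panels, h=0.6000): -0.107398
R(1,1) = -0.044100 + (-0.044100 − 0.214594)/3 = -0.130331
R(2,1) = -0.107398 + (-0.107398 − (-0.044100))/3 = -0.128497
R(2,2) = -0.128497 + (-0.128497 − (-0.130331))/15 = -0.128375

-0.1284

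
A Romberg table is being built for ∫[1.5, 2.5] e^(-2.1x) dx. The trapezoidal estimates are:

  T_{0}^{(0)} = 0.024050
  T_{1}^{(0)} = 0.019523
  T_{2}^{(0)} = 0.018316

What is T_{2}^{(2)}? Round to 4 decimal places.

T_{1}^{(1)} = 0.019523 + (0.019523 − 0.024050)/3 = 0.018014
T_{2}^{(1)} = (4·0.018316 − 0.019523) / 3 = 0.017914
T_{2}^{(2)} = 0.017914 + (0.017914 − 0.018014)/15 = 0.017907

0.0179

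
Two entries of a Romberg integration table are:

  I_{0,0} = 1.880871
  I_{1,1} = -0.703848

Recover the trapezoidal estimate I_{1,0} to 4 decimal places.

From I_{1,1} = (4·I_{1,0} − I_{0,0})/3, solve for I_{1,0}:
4·I_{1,0} = 3·(-0.703848) + 1.880871 = -0.230673
I_{1,0} = -0.057668

-0.0577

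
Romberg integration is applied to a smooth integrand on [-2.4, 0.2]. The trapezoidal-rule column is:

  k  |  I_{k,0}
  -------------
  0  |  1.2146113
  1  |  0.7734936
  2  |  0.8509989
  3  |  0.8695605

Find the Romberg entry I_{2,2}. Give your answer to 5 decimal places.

0.89353

Richardson extrapolation on the trapezoidal column (denominator 4−1=3):
I_{1,1} = (4·0.7734936 − 1.2146113) / 3 = 0.6264544
I_{2,1} = (4·0.8509989 − 0.7734936) / 3 = 0.8768340
I_{2,2} = (16·0.8768340 − 0.6264544) / 15 = 0.8935260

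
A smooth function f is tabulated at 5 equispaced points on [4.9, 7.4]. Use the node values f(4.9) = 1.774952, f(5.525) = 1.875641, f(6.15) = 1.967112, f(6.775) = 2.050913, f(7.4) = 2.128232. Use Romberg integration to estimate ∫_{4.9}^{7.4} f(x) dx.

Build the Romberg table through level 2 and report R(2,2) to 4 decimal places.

4.9049

R(0,0) (trapezoid, 1 panel, h=2.5000): 4.878980
R(1,0) (trapezoid, 2 panels, h=1.2500): 4.898380
R(2,0) (trapezoid, 4 panels, h=0.6250): 4.903286
R(1,1) = 4.898380 + (4.898380 − 4.878980)/3 = 4.904847
R(2,1) = 4.903286 + (4.903286 − 4.898380)/3 = 4.904921
R(2,2) = 4.904921 + (4.904921 − 4.904847)/15 = 4.904926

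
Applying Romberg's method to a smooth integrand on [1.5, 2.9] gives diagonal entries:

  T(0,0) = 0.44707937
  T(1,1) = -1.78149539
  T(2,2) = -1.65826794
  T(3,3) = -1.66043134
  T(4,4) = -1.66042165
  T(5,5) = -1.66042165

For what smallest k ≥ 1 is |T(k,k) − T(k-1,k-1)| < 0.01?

|T(1,1) − T(0,0)| = 2.22857476 ≥ 0.01
|T(2,2) − T(1,1)| = 0.12322745 ≥ 0.01
|T(3,3) − T(2,2)| = 0.00216340 < 0.01

k = 3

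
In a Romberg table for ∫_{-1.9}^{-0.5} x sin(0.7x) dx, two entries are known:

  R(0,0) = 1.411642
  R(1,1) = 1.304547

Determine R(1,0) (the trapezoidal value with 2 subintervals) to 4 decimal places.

1.3313

From R(1,1) = (4·R(1,0) − R(0,0))/3, solve for R(1,0):
4·R(1,0) = 3·1.304547 + 1.411642 = 5.325283
R(1,0) = 1.331321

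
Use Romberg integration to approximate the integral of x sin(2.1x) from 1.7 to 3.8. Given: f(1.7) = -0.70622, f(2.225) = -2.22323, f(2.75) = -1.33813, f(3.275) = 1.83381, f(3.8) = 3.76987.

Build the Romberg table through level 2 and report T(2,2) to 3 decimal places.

-0.165

T(0,0) (trapezoid, 1 panel, h=2.1000): 3.21683
T(1,0) (trapezoid, 2 panels, h=1.0500): 0.20338
T(2,0) (trapezoid, 4 panels, h=0.5250): -0.10276
T(1,1) = 0.20338 + (0.20338 − 3.21683)/3 = -0.80110
T(2,1) = -0.10276 + (-0.10276 − 0.20338)/3 = -0.20481
T(2,2) = -0.20481 + (-0.20481 − (-0.80110))/15 = -0.16506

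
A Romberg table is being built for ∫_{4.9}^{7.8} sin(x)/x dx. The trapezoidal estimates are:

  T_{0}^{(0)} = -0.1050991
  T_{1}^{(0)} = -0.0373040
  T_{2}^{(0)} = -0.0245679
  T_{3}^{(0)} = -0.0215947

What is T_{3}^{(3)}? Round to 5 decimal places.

-0.02062

Richardson extrapolation on the trapezoidal column (denominator 4−1=3):
T_{1}^{(1)} = -0.0373040 + (-0.0373040 − (-0.1050991))/3 = -0.0147056
T_{2}^{(1)} = (4·(-0.0245679) − (-0.0373040)) / 3 = -0.0203225
T_{3}^{(1)} = (4·(-0.0215947) − (-0.0245679)) / 3 = -0.0206036
T_{2}^{(2)} = -0.0203225 + (-0.0203225 − (-0.0147056))/15 = -0.0206970
T_{3}^{(2)} = -0.0206036 + (-0.0206036 − (-0.0203225))/15 = -0.0206223
T_{3}^{(3)} = -0.0206223 + (-0.0206223 − (-0.0206970))/63 = -0.0206211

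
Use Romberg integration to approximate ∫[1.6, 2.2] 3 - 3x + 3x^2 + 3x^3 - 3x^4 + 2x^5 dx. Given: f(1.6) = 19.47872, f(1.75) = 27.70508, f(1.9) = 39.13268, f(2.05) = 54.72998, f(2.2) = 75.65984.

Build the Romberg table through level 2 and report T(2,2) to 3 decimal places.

25.157

T(0,0) (trapezoid, 1 panel, h=0.6000): 28.54157
T(1,0) (trapezoid, 2 panels, h=0.3000): 26.01059
T(2,0) (trapezoid, 4 panels, h=0.1500): 25.37055
T(1,1) = 26.01059 + (26.01059 − 28.54157)/3 = 25.16693
T(2,1) = 25.37055 + (25.37055 − 26.01059)/3 = 25.15720
T(2,2) = 25.15720 + (25.15720 − 25.16693)/15 = 25.15655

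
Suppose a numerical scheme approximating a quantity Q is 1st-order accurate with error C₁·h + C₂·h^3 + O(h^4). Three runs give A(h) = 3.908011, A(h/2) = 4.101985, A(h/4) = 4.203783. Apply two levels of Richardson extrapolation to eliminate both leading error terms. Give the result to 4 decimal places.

4.3070

First eliminate the h term (factor 2^1 = 2):
  B₁ = (2·4.101985 − 3.908011)/1 = 4.295959
  B₂ = (2·4.203783 − 4.101985)/1 = 4.305581
Then eliminate the h^3 term (factor 2^3 = 8):
  (8·4.305581 − 4.295959)/7 = 4.306956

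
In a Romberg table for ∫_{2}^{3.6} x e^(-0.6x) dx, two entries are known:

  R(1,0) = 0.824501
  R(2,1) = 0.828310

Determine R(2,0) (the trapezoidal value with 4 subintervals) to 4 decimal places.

From R(2,1) = (4·R(2,0) − R(1,0))/3, solve for R(2,0):
4·R(2,0) = 3·0.828310 + 0.824501 = 3.309431
R(2,0) = 0.827358

0.8274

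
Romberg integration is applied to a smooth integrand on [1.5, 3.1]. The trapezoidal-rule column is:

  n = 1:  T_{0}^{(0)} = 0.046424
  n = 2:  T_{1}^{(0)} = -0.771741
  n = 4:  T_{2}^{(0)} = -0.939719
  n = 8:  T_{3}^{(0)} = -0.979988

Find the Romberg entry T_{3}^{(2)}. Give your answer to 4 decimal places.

Richardson extrapolation on the trapezoidal column (denominator 4−1=3):
T_{2}^{(1)} = -0.939719 + (-0.939719 − (-0.771741))/3 = -0.995712
T_{3}^{(1)} = (4·(-0.979988) − (-0.939719)) / 3 = -0.993411
T_{3}^{(2)} = -0.993411 + (-0.993411 − (-0.995712))/15 = -0.993258

-0.9933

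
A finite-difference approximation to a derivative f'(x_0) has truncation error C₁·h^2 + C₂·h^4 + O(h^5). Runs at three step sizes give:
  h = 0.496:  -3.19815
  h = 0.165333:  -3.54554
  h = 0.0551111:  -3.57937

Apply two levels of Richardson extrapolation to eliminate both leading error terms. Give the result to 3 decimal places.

First eliminate the h^2 term (factor 3^2 = 9):
  B₁ = (9·(-3.54554) − (-3.19815))/8 = -3.58896
  B₂ = (9·(-3.57937) − (-3.54554))/8 = -3.58360
Then eliminate the h^4 term (factor 3^4 = 81):
  (81·(-3.58360) − (-3.58896))/80 = -3.58353

-3.584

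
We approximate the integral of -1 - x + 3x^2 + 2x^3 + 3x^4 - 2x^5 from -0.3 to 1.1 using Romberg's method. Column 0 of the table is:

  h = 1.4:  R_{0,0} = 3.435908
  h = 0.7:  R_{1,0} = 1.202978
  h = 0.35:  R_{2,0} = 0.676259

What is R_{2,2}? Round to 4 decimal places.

Richardson extrapolation on the trapezoidal column (denominator 4−1=3):
R_{1,1} = 1.202978 + (1.202978 − 3.435908)/3 = 0.458668
R_{2,1} = 0.676259 + (0.676259 − 1.202978)/3 = 0.500686
R_{2,2} = (16·0.500686 − 0.458668) / 15 = 0.503487

0.5035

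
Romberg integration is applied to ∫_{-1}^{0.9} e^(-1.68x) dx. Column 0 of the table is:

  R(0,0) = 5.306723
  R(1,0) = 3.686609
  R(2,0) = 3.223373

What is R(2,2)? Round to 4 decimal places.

3.0638

R(1,1) = (4·3.686609 − 5.306723) / 3 = 3.146571
R(2,1) = 3.223373 + (3.223373 − 3.686609)/3 = 3.068961
R(2,2) = (16·3.068961 − 3.146571) / 15 = 3.063787
(Column j=1 coincides with Simpson's rule on the same nodes.)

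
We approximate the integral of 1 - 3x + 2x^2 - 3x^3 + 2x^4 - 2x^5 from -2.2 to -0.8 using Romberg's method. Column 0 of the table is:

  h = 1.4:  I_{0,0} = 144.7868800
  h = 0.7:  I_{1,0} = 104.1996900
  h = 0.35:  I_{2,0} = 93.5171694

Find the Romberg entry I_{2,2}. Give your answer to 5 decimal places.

89.90871

I_{1,1} = (4·104.1996900 − 144.7868800) / 3 = 90.6706267
I_{2,1} = 93.5171694 + (93.5171694 − 104.1996900)/3 = 89.9563292
I_{2,2} = (16·89.9563292 − 90.6706267) / 15 = 89.9087094
(Column j=1 coincides with Simpson's rule on the same nodes.)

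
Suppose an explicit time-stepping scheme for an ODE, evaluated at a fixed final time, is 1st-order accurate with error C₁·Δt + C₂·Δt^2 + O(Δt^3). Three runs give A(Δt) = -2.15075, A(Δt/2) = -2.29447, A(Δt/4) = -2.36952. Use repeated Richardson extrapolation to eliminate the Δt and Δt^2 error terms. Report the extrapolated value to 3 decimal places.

-2.447

First eliminate the Δt term (factor 2^1 = 2):
  B₁ = (2·(-2.29447) − (-2.15075))/1 = -2.43819
  B₂ = (2·(-2.36952) − (-2.29447))/1 = -2.44457
Then eliminate the Δt^2 term (factor 2^2 = 4):
  (4·(-2.44457) − (-2.43819))/3 = -2.44670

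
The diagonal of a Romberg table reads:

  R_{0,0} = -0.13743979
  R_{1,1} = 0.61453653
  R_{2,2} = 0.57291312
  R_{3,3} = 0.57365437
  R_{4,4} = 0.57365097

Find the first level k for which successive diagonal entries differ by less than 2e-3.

k = 3

|R_{1,1} − R_{0,0}| = 0.75197632 ≥ 2e-3
|R_{2,2} − R_{1,1}| = 0.04162341 ≥ 2e-3
|R_{3,3} − R_{2,2}| = 0.00074125 < 2e-3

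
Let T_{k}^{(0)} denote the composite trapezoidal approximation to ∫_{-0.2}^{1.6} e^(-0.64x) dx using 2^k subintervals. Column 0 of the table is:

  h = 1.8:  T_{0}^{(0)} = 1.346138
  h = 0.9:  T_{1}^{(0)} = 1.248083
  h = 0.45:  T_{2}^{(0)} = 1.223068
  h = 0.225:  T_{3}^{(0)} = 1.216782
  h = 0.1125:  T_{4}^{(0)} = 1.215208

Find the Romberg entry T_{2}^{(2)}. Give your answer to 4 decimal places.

1.2147

T_{1}^{(1)} = (4·1.248083 − 1.346138) / 3 = 1.215398
T_{2}^{(1)} = (4·1.223068 − 1.248083) / 3 = 1.214730
T_{2}^{(2)} = (16·1.214730 − 1.215398) / 15 = 1.214685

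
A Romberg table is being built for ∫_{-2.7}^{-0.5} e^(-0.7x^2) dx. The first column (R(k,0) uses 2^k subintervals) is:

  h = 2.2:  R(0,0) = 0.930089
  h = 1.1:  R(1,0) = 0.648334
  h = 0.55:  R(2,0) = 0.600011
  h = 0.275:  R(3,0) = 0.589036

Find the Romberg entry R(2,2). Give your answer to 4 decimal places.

Richardson extrapolation on the trapezoidal column (denominator 4−1=3):
R(1,1) = (4·0.648334 − 0.930089) / 3 = 0.554416
R(2,1) = 0.600011 + (0.600011 − 0.648334)/3 = 0.583903
R(2,2) = 0.583903 + (0.583903 − 0.554416)/15 = 0.585869

0.5859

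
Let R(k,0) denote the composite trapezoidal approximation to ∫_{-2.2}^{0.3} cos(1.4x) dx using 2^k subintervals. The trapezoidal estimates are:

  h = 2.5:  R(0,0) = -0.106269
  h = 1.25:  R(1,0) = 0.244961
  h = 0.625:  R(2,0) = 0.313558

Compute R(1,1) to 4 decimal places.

0.3620

Richardson extrapolation on the trapezoidal column (denominator 4−1=3):
R(1,1) = 0.244961 + (0.244961 − (-0.106269))/3 = 0.362038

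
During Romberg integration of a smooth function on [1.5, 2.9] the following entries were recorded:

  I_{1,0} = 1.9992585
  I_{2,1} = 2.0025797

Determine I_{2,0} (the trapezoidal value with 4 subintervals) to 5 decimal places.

From I_{2,1} = (4·I_{2,0} − I_{1,0})/3, solve for I_{2,0}:
4·I_{2,0} = 3·2.0025797 + 1.9992585 = 8.0069976
I_{2,0} = 2.0017494

2.00175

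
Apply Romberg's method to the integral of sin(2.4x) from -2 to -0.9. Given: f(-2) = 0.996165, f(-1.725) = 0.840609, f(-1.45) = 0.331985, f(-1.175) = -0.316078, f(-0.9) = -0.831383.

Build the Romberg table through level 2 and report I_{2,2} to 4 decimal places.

0.2679

I_{0,0} (trapezoid, 1 panel, h=1.1000): 0.090630
I_{1,0} (trapezoid, 2 panels, h=0.5500): 0.227907
I_{2,0} (trapezoid, 4 panels, h=0.2750): 0.258199
I_{1,1} = 0.227907 + (0.227907 − 0.090630)/3 = 0.273666
I_{2,1} = 0.258199 + (0.258199 − 0.227907)/3 = 0.268296
I_{2,2} = 0.268296 + (0.268296 − 0.273666)/15 = 0.267938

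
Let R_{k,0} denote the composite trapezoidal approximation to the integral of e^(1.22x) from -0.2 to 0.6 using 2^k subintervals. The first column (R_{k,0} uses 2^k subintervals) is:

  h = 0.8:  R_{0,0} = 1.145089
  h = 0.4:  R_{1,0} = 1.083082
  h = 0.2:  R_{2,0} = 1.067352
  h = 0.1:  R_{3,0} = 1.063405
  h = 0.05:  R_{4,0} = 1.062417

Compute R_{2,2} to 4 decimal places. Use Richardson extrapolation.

Richardson extrapolation on the trapezoidal column (denominator 4−1=3):
R_{1,1} = 1.083082 + (1.083082 − 1.145089)/3 = 1.062413
R_{2,1} = 1.067352 + (1.067352 − 1.083082)/3 = 1.062109
R_{2,2} = 1.062109 + (1.062109 − 1.062413)/15 = 1.062089

1.0621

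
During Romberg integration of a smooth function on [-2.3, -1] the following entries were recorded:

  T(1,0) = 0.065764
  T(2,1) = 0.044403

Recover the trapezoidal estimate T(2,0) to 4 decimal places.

From T(2,1) = (4·T(2,0) − T(1,0))/3, solve for T(2,0):
4·T(2,0) = 3·0.044403 + 0.065764 = 0.198973
T(2,0) = 0.049743

0.0497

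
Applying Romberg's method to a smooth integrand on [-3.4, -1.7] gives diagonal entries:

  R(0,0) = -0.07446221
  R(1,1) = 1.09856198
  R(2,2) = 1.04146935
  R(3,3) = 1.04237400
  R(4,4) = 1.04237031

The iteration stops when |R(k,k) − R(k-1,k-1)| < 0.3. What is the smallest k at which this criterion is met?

k = 2

|R(1,1) − R(0,0)| = 1.17302419 ≥ 0.3
|R(2,2) − R(1,1)| = 0.05709263 < 0.3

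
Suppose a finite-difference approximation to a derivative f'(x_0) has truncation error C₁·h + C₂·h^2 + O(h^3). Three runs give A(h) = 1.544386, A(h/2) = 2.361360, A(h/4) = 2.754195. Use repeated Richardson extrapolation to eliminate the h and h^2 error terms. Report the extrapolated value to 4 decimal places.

3.1366

First eliminate the h term (factor 2^1 = 2):
  B₁ = (2·2.361360 − 1.544386)/1 = 3.178334
  B₂ = (2·2.754195 − 2.361360)/1 = 3.147030
Then eliminate the h^2 term (factor 2^2 = 4):
  (4·3.147030 − 3.178334)/3 = 3.136595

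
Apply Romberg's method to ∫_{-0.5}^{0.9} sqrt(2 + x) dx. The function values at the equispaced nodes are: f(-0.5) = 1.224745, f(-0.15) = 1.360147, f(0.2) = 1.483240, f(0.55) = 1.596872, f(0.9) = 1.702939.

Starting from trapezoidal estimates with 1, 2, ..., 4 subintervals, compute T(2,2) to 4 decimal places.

2.0676

T(0,0) (trapezoid, 1 panel, h=1.4000): 2.049379
T(1,0) (trapezoid, 2 panels, h=0.7000): 2.062957
T(2,0) (trapezoid, 4 panels, h=0.3500): 2.066435
T(1,1) = 2.062957 + (2.062957 − 2.049379)/3 = 2.067483
T(2,1) = 2.066435 + (2.066435 − 2.062957)/3 = 2.067594
T(2,2) = 2.067594 + (2.067594 − 2.067483)/15 = 2.067601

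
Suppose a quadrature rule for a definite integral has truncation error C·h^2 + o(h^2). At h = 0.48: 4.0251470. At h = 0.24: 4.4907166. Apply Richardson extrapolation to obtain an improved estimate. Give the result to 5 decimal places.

4.64591

Extrapolated value = (4·A(h/2) − A(h)) / (4 − 1)
= (4·4.4907166 − 4.0251470) / 3
= 13.9377194 / 3 = 4.6459065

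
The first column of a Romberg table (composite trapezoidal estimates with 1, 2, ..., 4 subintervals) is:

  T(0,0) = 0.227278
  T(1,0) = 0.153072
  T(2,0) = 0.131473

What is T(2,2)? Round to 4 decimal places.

0.1240

T(1,1) = (4·0.153072 − 0.227278) / 3 = 0.128337
T(2,1) = (4·0.131473 − 0.153072) / 3 = 0.124273
T(2,2) = 0.124273 + (0.124273 − 0.128337)/15 = 0.124002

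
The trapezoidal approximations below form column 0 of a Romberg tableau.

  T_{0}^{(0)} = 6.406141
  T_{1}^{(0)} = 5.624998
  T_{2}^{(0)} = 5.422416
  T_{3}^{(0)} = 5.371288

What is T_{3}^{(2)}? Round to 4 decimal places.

5.3542

Richardson extrapolation on the trapezoidal column (denominator 4−1=3):
T_{2}^{(1)} = 5.422416 + (5.422416 − 5.624998)/3 = 5.354889
T_{3}^{(1)} = 5.371288 + (5.371288 − 5.422416)/3 = 5.354245
T_{3}^{(2)} = (16·5.354245 − 5.354889) / 15 = 5.354202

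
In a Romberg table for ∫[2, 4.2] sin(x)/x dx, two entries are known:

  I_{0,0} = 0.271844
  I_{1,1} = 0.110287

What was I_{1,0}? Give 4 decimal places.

From I_{1,1} = (4·I_{1,0} − I_{0,0})/3, solve for I_{1,0}:
4·I_{1,0} = 3·0.110287 + 0.271844 = 0.602705
I_{1,0} = 0.150676

0.1507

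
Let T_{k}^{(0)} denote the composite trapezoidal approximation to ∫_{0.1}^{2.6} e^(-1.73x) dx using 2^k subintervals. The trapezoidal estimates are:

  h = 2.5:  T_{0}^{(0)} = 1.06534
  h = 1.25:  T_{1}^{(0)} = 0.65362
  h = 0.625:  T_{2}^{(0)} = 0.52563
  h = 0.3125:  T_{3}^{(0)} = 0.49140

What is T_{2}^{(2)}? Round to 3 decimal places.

0.481

Richardson extrapolation on the trapezoidal column (denominator 4−1=3):
T_{1}^{(1)} = (4·0.65362 − 1.06534) / 3 = 0.51638
T_{2}^{(1)} = (4·0.52563 − 0.65362) / 3 = 0.48297
T_{2}^{(2)} = 0.48297 + (0.48297 − 0.51638)/15 = 0.48074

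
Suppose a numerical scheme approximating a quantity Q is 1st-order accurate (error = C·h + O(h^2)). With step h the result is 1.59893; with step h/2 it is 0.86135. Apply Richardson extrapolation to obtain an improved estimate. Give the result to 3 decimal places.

The leading error scales as h; refining by a factor of 2 reduces it by 2^1 = 2.
Extrapolated value = (2·A(h/2) − A(h)) / (2 − 1)
= (2·0.86135 − 1.59893) / 1
= 0.12377 / 1 = 0.12377

0.124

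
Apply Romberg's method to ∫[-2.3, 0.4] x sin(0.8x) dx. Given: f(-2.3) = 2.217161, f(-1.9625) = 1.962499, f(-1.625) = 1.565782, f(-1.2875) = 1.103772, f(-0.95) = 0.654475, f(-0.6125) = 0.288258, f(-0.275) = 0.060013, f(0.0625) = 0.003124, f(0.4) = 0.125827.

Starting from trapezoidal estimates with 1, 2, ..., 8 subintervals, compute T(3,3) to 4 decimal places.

T(0,0) (trapezoid, 1 panel, h=2.7000): 3.163034
T(1,0) (trapezoid, 2 panels, h=1.3500): 2.465058
T(2,0) (trapezoid, 4 panels, h=0.6750): 2.329941
T(3,0) (trapezoid, 8 panels, h=0.3375): 2.298178
T(1,1) = 2.465058 + (2.465058 − 3.163034)/3 = 2.232399
T(2,1) = 2.329941 + (2.329941 − 2.465058)/3 = 2.284902
T(3,1) = 2.298178 + (2.298178 − 2.329941)/3 = 2.287590
T(2,2) = 2.284902 + (2.284902 − 2.232399)/15 = 2.288402
T(3,2) = 2.287590 + (2.287590 − 2.284902)/15 = 2.287769
T(3,3) = 2.287769 + (2.287769 − 2.288402)/63 = 2.287759

2.2878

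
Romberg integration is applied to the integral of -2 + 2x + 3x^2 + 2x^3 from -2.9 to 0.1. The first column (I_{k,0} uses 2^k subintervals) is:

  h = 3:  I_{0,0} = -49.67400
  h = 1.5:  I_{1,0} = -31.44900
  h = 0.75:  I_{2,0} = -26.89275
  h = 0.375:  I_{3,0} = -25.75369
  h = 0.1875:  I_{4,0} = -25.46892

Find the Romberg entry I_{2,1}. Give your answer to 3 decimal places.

-25.374

I_{2,1} = (4·(-26.89275) − (-31.44900)) / 3 = -25.37400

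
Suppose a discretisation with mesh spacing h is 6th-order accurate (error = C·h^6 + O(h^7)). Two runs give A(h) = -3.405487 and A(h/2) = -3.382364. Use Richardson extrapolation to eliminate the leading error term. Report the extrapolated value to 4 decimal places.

Extrapolated value = (64·A(h/2) − A(h)) / (64 − 1)
= (64·(-3.382364) − (-3.405487)) / 63
= -213.065809 / 63 = -3.381997

-3.3820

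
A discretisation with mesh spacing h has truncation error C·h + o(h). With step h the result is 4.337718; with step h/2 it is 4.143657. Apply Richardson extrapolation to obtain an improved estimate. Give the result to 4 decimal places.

The leading error scales as h; refining by a factor of 2 reduces it by 2^1 = 2.
Extrapolated value = (2·A(h/2) − A(h)) / (2 − 1)
= (2·4.143657 − 4.337718) / 1
= 3.949596 / 1 = 3.949596

3.9496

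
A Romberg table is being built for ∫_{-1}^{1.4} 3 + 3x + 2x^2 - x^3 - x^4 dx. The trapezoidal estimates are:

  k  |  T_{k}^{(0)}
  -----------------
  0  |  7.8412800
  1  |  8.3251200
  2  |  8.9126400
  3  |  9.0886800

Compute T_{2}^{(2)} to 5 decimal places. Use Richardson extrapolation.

9.14995

Richardson extrapolation on the trapezoidal column (denominator 4−1=3):
T_{1}^{(1)} = 8.3251200 + (8.3251200 − 7.8412800)/3 = 8.4864000
T_{2}^{(1)} = (4·8.9126400 − 8.3251200) / 3 = 9.1084800
T_{2}^{(2)} = (16·9.1084800 − 8.4864000) / 15 = 9.1499520
(Column j=1 coincides with Simpson's rule on the same nodes.)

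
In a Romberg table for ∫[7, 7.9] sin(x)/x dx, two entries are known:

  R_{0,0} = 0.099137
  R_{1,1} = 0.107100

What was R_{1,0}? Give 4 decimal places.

From R_{1,1} = (4·R_{1,0} − R_{0,0})/3, solve for R_{1,0}:
4·R_{1,0} = 3·0.107100 + 0.099137 = 0.420437
R_{1,0} = 0.105109

0.1051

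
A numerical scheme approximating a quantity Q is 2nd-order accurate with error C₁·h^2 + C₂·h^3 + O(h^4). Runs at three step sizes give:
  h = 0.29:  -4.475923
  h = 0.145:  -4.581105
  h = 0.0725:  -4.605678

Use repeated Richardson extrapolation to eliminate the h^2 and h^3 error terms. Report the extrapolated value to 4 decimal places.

First eliminate the h^2 term (factor 2^2 = 4):
  B₁ = (4·(-4.581105) − (-4.475923))/3 = -4.616166
  B₂ = (4·(-4.605678) − (-4.581105))/3 = -4.613869
Then eliminate the h^3 term (factor 2^3 = 8):
  (8·(-4.613869) − (-4.616166))/7 = -4.613541

-4.6135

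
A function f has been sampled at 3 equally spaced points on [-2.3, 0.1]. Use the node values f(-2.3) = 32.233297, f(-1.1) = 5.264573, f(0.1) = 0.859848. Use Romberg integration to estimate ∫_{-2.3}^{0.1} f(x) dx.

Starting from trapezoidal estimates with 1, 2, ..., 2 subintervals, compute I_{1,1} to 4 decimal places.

I_{0,0} (trapezoid, 1 panel, h=2.4000): 39.711774
I_{1,0} (trapezoid, 2 panels, h=1.2000): 26.173375
I_{1,1} = 26.173375 + (26.173375 − 39.711774)/3 = 21.660575

21.6606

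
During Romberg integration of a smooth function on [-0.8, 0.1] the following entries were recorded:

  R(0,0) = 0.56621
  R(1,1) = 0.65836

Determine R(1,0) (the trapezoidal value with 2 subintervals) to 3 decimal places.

0.635

From R(1,1) = (4·R(1,0) − R(0,0))/3, solve for R(1,0):
4·R(1,0) = 3·0.65836 + 0.56621 = 2.54129
R(1,0) = 0.63532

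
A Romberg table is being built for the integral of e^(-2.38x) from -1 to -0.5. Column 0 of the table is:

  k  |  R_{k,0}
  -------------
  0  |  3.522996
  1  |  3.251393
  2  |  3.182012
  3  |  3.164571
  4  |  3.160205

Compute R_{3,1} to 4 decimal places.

3.1588

Richardson extrapolation on the trapezoidal column (denominator 4−1=3):
R_{3,1} = 3.164571 + (3.164571 − 3.182012)/3 = 3.158757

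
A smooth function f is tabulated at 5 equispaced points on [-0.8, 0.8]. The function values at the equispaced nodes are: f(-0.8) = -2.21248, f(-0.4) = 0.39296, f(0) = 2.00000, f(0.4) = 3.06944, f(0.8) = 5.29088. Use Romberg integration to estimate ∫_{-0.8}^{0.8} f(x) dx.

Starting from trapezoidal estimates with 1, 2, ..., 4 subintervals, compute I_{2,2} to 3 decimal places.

2.779

I_{0,0} (trapezoid, 1 panel, h=1.6000): 2.46272
I_{1,0} (trapezoid, 2 panels, h=0.8000): 2.83136
I_{2,0} (trapezoid, 4 panels, h=0.4000): 2.80064
I_{1,1} = 2.83136 + (2.83136 − 2.46272)/3 = 2.95424
I_{2,1} = 2.80064 + (2.80064 − 2.83136)/3 = 2.79040
I_{2,2} = 2.79040 + (2.79040 − 2.95424)/15 = 2.77948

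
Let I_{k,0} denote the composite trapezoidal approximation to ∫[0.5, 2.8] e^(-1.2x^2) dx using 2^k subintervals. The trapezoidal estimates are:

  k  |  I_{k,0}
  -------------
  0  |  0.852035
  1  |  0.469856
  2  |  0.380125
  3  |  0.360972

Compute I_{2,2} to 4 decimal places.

Richardson extrapolation on the trapezoidal column (denominator 4−1=3):
I_{1,1} = (4·0.469856 − 0.852035) / 3 = 0.342463
I_{2,1} = (4·0.380125 − 0.469856) / 3 = 0.350215
I_{2,2} = (16·0.350215 − 0.342463) / 15 = 0.350732

0.3507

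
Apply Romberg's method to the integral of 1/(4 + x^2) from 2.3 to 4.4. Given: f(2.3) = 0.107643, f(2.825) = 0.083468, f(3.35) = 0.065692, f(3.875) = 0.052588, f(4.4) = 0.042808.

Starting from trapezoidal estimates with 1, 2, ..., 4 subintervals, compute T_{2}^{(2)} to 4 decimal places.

0.1446

T_{0}^{(0)} (trapezoid, 1 panel, h=2.1000): 0.157974
T_{1}^{(0)} (trapezoid, 2 panels, h=1.0500): 0.147963
T_{2}^{(0)} (trapezoid, 4 panels, h=0.5250): 0.145411
T_{1}^{(1)} = 0.147963 + (0.147963 − 0.157974)/3 = 0.144626
T_{2}^{(1)} = 0.145411 + (0.145411 − 0.147963)/3 = 0.144560
T_{2}^{(2)} = 0.144560 + (0.144560 − 0.144626)/15 = 0.144556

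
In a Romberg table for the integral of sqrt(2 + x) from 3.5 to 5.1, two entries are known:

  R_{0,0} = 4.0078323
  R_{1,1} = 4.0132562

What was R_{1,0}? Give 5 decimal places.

From R_{1,1} = (4·R_{1,0} − R_{0,0})/3, solve for R_{1,0}:
4·R_{1,0} = 3·4.0132562 + 4.0078323 = 16.0476009
R_{1,0} = 4.0119002

4.01190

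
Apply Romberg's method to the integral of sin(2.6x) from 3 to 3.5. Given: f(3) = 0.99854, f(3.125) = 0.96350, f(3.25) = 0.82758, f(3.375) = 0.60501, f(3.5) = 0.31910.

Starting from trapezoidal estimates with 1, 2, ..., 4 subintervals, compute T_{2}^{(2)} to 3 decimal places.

0.385

T_{0}^{(0)} (trapezoid, 1 panel, h=0.5000): 0.32941
T_{1}^{(0)} (trapezoid, 2 panels, h=0.2500): 0.37160
T_{2}^{(0)} (trapezoid, 4 panels, h=0.1250): 0.38186
T_{1}^{(1)} = 0.37160 + (0.37160 − 0.32941)/3 = 0.38566
T_{2}^{(1)} = 0.38186 + (0.38186 − 0.37160)/3 = 0.38528
T_{2}^{(2)} = 0.38528 + (0.38528 − 0.38566)/15 = 0.38525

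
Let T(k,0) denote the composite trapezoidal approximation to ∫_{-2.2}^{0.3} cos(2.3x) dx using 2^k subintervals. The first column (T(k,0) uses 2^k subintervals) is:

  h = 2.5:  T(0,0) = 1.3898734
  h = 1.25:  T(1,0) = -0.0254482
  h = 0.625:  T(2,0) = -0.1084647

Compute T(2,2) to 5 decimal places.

Richardson extrapolation on the trapezoidal column (denominator 4−1=3):
T(1,1) = -0.0254482 + (-0.0254482 − 1.3898734)/3 = -0.4972221
T(2,1) = -0.1084647 + (-0.1084647 − (-0.0254482))/3 = -0.1361369
T(2,2) = (16·(-0.1361369) − (-0.4972221)) / 15 = -0.1120646

-0.11206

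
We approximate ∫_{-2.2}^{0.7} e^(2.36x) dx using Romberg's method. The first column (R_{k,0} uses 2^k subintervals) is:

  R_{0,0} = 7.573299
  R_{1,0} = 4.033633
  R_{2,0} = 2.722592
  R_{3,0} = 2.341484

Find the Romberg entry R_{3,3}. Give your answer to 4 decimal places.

R_{1,1} = (4·4.033633 − 7.573299) / 3 = 2.853744
R_{2,1} = 2.722592 + (2.722592 − 4.033633)/3 = 2.285578
R_{3,1} = 2.341484 + (2.341484 − 2.722592)/3 = 2.214448
R_{2,2} = (16·2.285578 − 2.853744) / 15 = 2.247700
R_{3,2} = (16·2.214448 − 2.285578) / 15 = 2.209706
R_{3,3} = (64·2.209706 − 2.247700) / 63 = 2.209103
(Column j=1 coincides with Simpson's rule on the same nodes.)

2.2091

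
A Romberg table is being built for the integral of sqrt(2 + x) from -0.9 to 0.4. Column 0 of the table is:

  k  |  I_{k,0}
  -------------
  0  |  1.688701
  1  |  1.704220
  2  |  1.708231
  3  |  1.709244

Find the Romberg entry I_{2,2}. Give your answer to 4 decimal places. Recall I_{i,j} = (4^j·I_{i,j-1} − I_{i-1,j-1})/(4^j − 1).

1.7096

Richardson extrapolation on the trapezoidal column (denominator 4−1=3):
I_{1,1} = 1.704220 + (1.704220 − 1.688701)/3 = 1.709393
I_{2,1} = (4·1.708231 − 1.704220) / 3 = 1.709568
I_{2,2} = 1.709568 + (1.709568 − 1.709393)/15 = 1.709580
(Column j=1 coincides with Simpson's rule on the same nodes.)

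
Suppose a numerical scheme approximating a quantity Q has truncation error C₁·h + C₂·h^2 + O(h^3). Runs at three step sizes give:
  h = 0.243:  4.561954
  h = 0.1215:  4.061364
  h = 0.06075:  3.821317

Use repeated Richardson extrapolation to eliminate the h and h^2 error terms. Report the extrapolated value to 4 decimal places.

First eliminate the h term (factor 2^1 = 2):
  B₁ = (2·4.061364 − 4.561954)/1 = 3.560774
  B₂ = (2·3.821317 − 4.061364)/1 = 3.581270
Then eliminate the h^2 term (factor 2^2 = 4):
  (4·3.581270 − 3.560774)/3 = 3.588102

3.5881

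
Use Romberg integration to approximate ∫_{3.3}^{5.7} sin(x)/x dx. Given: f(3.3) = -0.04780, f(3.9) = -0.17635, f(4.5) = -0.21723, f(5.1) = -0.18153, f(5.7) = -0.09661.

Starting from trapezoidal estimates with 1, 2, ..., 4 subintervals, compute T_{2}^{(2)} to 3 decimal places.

-0.402

T_{0}^{(0)} (trapezoid, 1 panel, h=2.4000): -0.17329
T_{1}^{(0)} (trapezoid, 2 panels, h=1.2000): -0.34732
T_{2}^{(0)} (trapezoid, 4 panels, h=0.6000): -0.38839
T_{1}^{(1)} = -0.34732 + (-0.34732 − (-0.17329))/3 = -0.40533
T_{2}^{(1)} = -0.38839 + (-0.38839 − (-0.34732))/3 = -0.40208
T_{2}^{(2)} = -0.40208 + (-0.40208 − (-0.40533))/15 = -0.40186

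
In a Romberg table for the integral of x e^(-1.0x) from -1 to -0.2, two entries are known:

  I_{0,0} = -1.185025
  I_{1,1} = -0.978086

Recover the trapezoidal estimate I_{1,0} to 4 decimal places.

From I_{1,1} = (4·I_{1,0} − I_{0,0})/3, solve for I_{1,0}:
4·I_{1,0} = 3·(-0.978086) + (-1.185025) = -4.119283
I_{1,0} = -1.029821

-1.0298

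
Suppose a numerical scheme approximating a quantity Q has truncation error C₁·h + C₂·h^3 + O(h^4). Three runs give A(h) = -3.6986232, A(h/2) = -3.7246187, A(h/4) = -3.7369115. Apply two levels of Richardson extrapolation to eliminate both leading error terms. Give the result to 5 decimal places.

First eliminate the h term (factor 2^1 = 2):
  B₁ = (2·(-3.7246187) − (-3.6986232))/1 = -3.7506142
  B₂ = (2·(-3.7369115) − (-3.7246187))/1 = -3.7492043
Then eliminate the h^3 term (factor 2^3 = 8):
  (8·(-3.7492043) − (-3.7506142))/7 = -3.7490029

-3.74900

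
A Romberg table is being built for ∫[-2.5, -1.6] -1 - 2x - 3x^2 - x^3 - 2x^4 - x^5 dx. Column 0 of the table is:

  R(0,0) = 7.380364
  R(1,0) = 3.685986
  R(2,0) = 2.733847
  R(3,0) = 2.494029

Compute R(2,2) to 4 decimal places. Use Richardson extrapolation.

R(1,1) = (4·3.685986 − 7.380364) / 3 = 2.454527
R(2,1) = (4·2.733847 − 3.685986) / 3 = 2.416467
R(2,2) = (16·2.416467 − 2.454527) / 15 = 2.413930

2.4139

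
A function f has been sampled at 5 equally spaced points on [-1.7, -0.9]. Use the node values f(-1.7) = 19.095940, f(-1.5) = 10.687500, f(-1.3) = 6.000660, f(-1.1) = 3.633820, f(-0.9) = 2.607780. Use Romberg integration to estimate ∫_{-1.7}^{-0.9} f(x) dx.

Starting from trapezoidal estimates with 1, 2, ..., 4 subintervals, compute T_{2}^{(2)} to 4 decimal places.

6.0641

T_{0}^{(0)} (trapezoid, 1 panel, h=0.8000): 8.681488
T_{1}^{(0)} (trapezoid, 2 panels, h=0.4000): 6.741008
T_{2}^{(0)} (trapezoid, 4 panels, h=0.2000): 6.234768
T_{1}^{(1)} = 6.741008 + (6.741008 − 8.681488)/3 = 6.094181
T_{2}^{(1)} = 6.234768 + (6.234768 − 6.741008)/3 = 6.066021
T_{2}^{(2)} = 6.066021 + (6.066021 − 6.094181)/15 = 6.064144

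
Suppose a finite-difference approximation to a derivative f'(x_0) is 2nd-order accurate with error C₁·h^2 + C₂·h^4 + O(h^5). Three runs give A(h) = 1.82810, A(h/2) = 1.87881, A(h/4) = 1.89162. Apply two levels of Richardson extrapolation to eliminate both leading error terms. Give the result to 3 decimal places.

First eliminate the h^2 term (factor 2^2 = 4):
  B₁ = (4·1.87881 − 1.82810)/3 = 1.89571
  B₂ = (4·1.89162 − 1.87881)/3 = 1.89589
Then eliminate the h^4 term (factor 2^4 = 16):
  (16·1.89589 − 1.89571)/15 = 1.89590

1.896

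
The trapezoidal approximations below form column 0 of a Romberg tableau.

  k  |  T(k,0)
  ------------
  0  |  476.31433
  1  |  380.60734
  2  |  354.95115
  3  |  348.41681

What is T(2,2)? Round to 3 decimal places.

T(1,1) = 380.60734 + (380.60734 − 476.31433)/3 = 348.70501
T(2,1) = (4·354.95115 − 380.60734) / 3 = 346.39909
T(2,2) = 346.39909 + (346.39909 − 348.70501)/15 = 346.24536
(Column j=1 coincides with Simpson's rule on the same nodes.)

346.245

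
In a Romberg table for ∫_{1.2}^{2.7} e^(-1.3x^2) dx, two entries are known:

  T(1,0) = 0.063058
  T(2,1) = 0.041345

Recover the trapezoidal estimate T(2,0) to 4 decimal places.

From T(2,1) = (4·T(2,0) − T(1,0))/3, solve for T(2,0):
4·T(2,0) = 3·0.041345 + 0.063058 = 0.187093
T(2,0) = 0.046773

0.0468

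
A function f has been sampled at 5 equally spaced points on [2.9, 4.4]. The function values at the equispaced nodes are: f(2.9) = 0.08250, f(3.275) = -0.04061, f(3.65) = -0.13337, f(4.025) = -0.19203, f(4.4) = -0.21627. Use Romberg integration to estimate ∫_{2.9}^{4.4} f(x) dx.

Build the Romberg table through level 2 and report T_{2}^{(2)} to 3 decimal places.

-0.166

T_{0}^{(0)} (trapezoid, 1 panel, h=1.5000): -0.10033
T_{1}^{(0)} (trapezoid, 2 panels, h=0.7500): -0.15019
T_{2}^{(0)} (trapezoid, 4 panels, h=0.3750): -0.16234
T_{1}^{(1)} = -0.15019 + (-0.15019 − (-0.10033))/3 = -0.16681
T_{2}^{(1)} = -0.16234 + (-0.16234 − (-0.15019))/3 = -0.16639
T_{2}^{(2)} = -0.16639 + (-0.16639 − (-0.16681))/15 = -0.16636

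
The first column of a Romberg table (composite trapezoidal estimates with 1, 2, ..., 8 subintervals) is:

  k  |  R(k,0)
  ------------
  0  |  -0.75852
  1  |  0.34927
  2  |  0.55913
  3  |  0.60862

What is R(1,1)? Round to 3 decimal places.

Richardson extrapolation on the trapezoidal column (denominator 4−1=3):
R(1,1) = 0.34927 + (0.34927 − (-0.75852))/3 = 0.71853

0.719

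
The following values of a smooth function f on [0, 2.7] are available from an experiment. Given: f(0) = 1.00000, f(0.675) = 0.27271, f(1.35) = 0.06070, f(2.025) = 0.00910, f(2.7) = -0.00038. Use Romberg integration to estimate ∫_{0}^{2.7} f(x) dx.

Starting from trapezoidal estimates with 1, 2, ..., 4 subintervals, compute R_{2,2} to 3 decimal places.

0.502

R_{0,0} (trapezoid, 1 panel, h=2.7000): 1.34949
R_{1,0} (trapezoid, 2 panels, h=1.3500): 0.75669
R_{2,0} (trapezoid, 4 panels, h=0.6750): 0.56857
R_{1,1} = 0.75669 + (0.75669 − 1.34949)/3 = 0.55909
R_{2,1} = 0.56857 + (0.56857 − 0.75669)/3 = 0.50586
R_{2,2} = 0.50586 + (0.50586 − 0.55909)/15 = 0.50231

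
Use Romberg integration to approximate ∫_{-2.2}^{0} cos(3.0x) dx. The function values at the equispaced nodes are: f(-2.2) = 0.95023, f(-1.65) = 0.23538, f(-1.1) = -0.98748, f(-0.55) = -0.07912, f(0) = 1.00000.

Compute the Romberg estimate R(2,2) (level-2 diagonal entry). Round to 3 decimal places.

R(0,0) (trapezoid, 1 panel, h=2.2000): 2.14525
R(1,0) (trapezoid, 2 panels, h=1.1000): -0.01360
R(2,0) (trapezoid, 4 panels, h=0.5500): 0.07914
R(1,1) = -0.01360 + (-0.01360 − 2.14525)/3 = -0.73322
R(2,1) = 0.07914 + (0.07914 − (-0.01360))/3 = 0.11005
R(2,2) = 0.11005 + (0.11005 − (-0.73322))/15 = 0.16627

0.166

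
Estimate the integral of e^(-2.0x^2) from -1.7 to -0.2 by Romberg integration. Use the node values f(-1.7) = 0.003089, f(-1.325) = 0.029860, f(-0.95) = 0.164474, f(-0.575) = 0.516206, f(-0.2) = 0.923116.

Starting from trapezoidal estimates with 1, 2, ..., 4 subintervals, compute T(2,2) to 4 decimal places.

0.4322

T(0,0) (trapezoid, 1 panel, h=1.5000): 0.694654
T(1,0) (trapezoid, 2 panels, h=0.7500): 0.470682
T(2,0) (trapezoid, 4 panels, h=0.3750): 0.440116
T(1,1) = 0.470682 + (0.470682 − 0.694654)/3 = 0.396025
T(2,1) = 0.440116 + (0.440116 − 0.470682)/3 = 0.429927
T(2,2) = 0.429927 + (0.429927 − 0.396025)/15 = 0.432187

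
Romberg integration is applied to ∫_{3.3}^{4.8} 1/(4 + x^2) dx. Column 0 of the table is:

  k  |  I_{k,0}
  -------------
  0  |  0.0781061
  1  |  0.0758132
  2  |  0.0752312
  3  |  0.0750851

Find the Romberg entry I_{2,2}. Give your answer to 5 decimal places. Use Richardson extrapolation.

0.07504

I_{1,1} = 0.0758132 + (0.0758132 − 0.0781061)/3 = 0.0750489
I_{2,1} = 0.0752312 + (0.0752312 − 0.0758132)/3 = 0.0750372
I_{2,2} = 0.0750372 + (0.0750372 − 0.0750489)/15 = 0.0750364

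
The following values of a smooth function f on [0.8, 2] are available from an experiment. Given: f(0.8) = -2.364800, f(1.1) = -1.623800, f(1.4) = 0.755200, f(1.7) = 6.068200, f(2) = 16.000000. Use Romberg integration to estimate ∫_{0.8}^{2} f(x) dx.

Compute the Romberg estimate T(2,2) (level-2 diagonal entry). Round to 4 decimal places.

3.2897

T(0,0) (trapezoid, 1 panel, h=1.2000): 8.181120
T(1,0) (trapezoid, 2 panels, h=0.6000): 4.543680
T(2,0) (trapezoid, 4 panels, h=0.3000): 3.605160
T(1,1) = 4.543680 + (4.543680 − 8.181120)/3 = 3.331200
T(2,1) = 3.605160 + (3.605160 − 4.543680)/3 = 3.292320
T(2,2) = 3.292320 + (3.292320 − 3.331200)/15 = 3.289728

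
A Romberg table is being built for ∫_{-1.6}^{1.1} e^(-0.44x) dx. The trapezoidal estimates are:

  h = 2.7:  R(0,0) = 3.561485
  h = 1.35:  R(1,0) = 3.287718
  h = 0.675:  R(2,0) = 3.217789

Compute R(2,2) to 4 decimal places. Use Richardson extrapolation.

Richardson extrapolation on the trapezoidal column (denominator 4−1=3):
R(1,1) = 3.287718 + (3.287718 − 3.561485)/3 = 3.196462
R(2,1) = 3.217789 + (3.217789 − 3.287718)/3 = 3.194479
R(2,2) = (16·3.194479 − 3.196462) / 15 = 3.194347
(Column j=1 coincides with Simpson's rule on the same nodes.)

3.1943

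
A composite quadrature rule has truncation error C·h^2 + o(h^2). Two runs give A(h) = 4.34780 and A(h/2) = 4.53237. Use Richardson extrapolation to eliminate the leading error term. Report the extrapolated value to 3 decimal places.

4.594

Extrapolated value = (4·A(h/2) − A(h)) / (4 − 1)
= (4·4.53237 − 4.34780) / 3
= 13.78168 / 3 = 4.59389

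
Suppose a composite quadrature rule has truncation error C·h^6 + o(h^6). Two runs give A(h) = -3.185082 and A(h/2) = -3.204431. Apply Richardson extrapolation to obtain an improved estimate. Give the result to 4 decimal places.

Extrapolated value = (64·A(h/2) − A(h)) / (64 − 1)
= (64·(-3.204431) − (-3.185082)) / 63
= -201.898502 / 63 = -3.204738

-3.2047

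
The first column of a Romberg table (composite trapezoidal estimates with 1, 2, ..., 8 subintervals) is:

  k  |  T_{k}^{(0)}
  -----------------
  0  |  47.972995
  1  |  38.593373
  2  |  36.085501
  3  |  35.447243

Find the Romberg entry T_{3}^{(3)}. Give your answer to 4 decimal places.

T_{1}^{(1)} = (4·38.593373 − 47.972995) / 3 = 35.466832
T_{2}^{(1)} = (4·36.085501 − 38.593373) / 3 = 35.249544
T_{3}^{(1)} = 35.447243 + (35.447243 − 36.085501)/3 = 35.234490
T_{2}^{(2)} = 35.249544 + (35.249544 − 35.466832)/15 = 35.235058
T_{3}^{(2)} = 35.234490 + (35.234490 − 35.249544)/15 = 35.233486
T_{3}^{(3)} = 35.233486 + (35.233486 − 35.235058)/63 = 35.233461

35.2335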